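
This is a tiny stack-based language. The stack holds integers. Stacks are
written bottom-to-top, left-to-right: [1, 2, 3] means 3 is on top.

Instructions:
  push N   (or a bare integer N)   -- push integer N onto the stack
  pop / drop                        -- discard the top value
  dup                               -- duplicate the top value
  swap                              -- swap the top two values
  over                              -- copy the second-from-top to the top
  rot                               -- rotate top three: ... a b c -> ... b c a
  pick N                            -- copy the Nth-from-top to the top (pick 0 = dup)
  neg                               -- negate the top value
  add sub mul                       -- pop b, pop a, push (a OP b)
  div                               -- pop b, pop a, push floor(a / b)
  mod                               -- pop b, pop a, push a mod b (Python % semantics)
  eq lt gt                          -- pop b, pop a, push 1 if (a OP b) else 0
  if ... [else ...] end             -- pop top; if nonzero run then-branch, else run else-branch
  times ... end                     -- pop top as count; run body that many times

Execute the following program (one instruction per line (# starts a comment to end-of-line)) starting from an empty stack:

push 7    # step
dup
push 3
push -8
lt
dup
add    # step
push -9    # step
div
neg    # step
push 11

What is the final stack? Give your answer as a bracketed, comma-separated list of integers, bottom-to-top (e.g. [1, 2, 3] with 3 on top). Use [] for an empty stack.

After 'push 7': [7]
After 'dup': [7, 7]
After 'push 3': [7, 7, 3]
After 'push -8': [7, 7, 3, -8]
After 'lt': [7, 7, 0]
After 'dup': [7, 7, 0, 0]
After 'add': [7, 7, 0]
After 'push -9': [7, 7, 0, -9]
After 'div': [7, 7, 0]
After 'neg': [7, 7, 0]
After 'push 11': [7, 7, 0, 11]

Answer: [7, 7, 0, 11]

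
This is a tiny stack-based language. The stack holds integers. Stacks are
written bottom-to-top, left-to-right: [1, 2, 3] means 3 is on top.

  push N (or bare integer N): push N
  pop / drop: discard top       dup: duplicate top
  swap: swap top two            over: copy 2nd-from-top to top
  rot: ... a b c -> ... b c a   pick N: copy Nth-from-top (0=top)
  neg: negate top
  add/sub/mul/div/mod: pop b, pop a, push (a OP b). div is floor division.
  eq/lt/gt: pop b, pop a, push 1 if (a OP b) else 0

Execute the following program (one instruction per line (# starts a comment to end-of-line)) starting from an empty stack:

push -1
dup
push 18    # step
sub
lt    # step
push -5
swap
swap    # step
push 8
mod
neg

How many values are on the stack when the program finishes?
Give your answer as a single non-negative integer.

After 'push -1': stack = [-1] (depth 1)
After 'dup': stack = [-1, -1] (depth 2)
After 'push 18': stack = [-1, -1, 18] (depth 3)
After 'sub': stack = [-1, -19] (depth 2)
After 'lt': stack = [0] (depth 1)
After 'push -5': stack = [0, -5] (depth 2)
After 'swap': stack = [-5, 0] (depth 2)
After 'swap': stack = [0, -5] (depth 2)
After 'push 8': stack = [0, -5, 8] (depth 3)
After 'mod': stack = [0, 3] (depth 2)
After 'neg': stack = [0, -3] (depth 2)

Answer: 2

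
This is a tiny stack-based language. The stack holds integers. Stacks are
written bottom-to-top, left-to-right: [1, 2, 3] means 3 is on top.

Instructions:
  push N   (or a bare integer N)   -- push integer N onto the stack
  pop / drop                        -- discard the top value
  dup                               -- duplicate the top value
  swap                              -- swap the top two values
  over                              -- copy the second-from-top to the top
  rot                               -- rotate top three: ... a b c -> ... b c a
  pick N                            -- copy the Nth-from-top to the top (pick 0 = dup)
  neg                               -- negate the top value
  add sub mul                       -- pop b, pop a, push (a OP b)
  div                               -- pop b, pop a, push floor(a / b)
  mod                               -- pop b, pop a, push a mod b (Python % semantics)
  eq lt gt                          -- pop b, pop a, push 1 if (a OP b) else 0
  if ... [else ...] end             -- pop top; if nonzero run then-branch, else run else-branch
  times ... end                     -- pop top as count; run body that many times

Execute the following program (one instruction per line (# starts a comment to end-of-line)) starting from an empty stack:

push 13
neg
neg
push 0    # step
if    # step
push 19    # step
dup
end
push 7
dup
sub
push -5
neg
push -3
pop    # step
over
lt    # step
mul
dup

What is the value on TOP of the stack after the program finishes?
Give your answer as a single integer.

After 'push 13': [13]
After 'neg': [-13]
After 'neg': [13]
After 'push 0': [13, 0]
After 'if': [13]
After 'push 7': [13, 7]
After 'dup': [13, 7, 7]
After 'sub': [13, 0]
After 'push -5': [13, 0, -5]
After 'neg': [13, 0, 5]
After 'push -3': [13, 0, 5, -3]
After 'pop': [13, 0, 5]
After 'over': [13, 0, 5, 0]
After 'lt': [13, 0, 0]
After 'mul': [13, 0]
After 'dup': [13, 0, 0]

Answer: 0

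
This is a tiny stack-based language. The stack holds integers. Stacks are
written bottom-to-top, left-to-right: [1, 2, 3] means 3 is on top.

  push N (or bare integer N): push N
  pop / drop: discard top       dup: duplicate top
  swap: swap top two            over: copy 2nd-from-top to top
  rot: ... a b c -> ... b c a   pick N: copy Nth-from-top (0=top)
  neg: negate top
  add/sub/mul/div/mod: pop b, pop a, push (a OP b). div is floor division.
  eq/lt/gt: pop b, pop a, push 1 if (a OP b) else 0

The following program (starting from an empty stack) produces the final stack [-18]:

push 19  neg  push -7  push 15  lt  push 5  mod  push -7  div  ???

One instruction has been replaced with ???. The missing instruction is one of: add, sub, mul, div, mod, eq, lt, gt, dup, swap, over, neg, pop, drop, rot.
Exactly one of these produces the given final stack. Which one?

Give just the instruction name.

Stack before ???: [-19, -1]
Stack after ???:  [-18]
The instruction that transforms [-19, -1] -> [-18] is: sub

Answer: sub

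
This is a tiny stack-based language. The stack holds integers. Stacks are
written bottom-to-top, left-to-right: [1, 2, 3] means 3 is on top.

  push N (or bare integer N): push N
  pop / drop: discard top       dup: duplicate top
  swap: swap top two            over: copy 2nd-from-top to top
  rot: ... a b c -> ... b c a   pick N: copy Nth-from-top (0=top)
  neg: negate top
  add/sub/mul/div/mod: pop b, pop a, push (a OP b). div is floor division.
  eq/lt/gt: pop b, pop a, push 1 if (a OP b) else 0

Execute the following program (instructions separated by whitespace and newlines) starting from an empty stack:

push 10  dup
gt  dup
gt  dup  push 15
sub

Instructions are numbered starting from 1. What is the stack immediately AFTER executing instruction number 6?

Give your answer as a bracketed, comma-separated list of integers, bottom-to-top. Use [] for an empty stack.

Answer: [0, 0]

Derivation:
Step 1 ('push 10'): [10]
Step 2 ('dup'): [10, 10]
Step 3 ('gt'): [0]
Step 4 ('dup'): [0, 0]
Step 5 ('gt'): [0]
Step 6 ('dup'): [0, 0]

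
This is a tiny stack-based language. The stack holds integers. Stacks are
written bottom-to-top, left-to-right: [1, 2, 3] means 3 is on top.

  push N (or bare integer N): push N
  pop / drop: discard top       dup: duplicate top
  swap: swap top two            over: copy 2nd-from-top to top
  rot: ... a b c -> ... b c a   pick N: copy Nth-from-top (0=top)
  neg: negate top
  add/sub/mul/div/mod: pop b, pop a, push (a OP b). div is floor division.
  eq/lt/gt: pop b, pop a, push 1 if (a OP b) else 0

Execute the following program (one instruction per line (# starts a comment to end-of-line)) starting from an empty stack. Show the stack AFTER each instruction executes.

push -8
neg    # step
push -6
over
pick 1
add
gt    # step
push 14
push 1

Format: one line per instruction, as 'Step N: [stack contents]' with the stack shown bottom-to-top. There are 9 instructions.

Step 1: [-8]
Step 2: [8]
Step 3: [8, -6]
Step 4: [8, -6, 8]
Step 5: [8, -6, 8, -6]
Step 6: [8, -6, 2]
Step 7: [8, 0]
Step 8: [8, 0, 14]
Step 9: [8, 0, 14, 1]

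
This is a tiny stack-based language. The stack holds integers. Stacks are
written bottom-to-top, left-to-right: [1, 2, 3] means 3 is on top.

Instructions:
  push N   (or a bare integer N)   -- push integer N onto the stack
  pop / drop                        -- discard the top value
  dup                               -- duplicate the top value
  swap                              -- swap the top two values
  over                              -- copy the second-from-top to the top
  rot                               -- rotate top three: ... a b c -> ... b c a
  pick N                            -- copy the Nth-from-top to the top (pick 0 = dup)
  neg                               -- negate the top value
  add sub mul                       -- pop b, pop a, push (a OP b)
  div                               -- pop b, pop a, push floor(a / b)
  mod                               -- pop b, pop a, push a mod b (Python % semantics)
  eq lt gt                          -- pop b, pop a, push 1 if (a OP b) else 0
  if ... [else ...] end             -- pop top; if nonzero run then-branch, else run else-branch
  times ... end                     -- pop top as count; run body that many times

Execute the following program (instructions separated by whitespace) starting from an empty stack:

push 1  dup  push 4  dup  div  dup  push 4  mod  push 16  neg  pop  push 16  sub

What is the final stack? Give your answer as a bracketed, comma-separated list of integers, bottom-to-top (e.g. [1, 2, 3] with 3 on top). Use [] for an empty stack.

After 'push 1': [1]
After 'dup': [1, 1]
After 'push 4': [1, 1, 4]
After 'dup': [1, 1, 4, 4]
After 'div': [1, 1, 1]
After 'dup': [1, 1, 1, 1]
After 'push 4': [1, 1, 1, 1, 4]
After 'mod': [1, 1, 1, 1]
After 'push 16': [1, 1, 1, 1, 16]
After 'neg': [1, 1, 1, 1, -16]
After 'pop': [1, 1, 1, 1]
After 'push 16': [1, 1, 1, 1, 16]
After 'sub': [1, 1, 1, -15]

Answer: [1, 1, 1, -15]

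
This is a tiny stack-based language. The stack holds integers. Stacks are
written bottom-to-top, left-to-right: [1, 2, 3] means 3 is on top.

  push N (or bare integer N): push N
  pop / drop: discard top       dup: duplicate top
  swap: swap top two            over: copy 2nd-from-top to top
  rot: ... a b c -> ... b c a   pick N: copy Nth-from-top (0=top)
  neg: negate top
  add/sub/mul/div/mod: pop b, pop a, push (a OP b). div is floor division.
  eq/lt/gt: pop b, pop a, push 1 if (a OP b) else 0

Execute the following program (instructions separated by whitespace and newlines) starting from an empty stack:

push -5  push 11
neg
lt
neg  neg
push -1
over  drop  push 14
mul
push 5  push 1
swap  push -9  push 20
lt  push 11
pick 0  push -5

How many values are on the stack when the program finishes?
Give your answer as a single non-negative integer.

Answer: 8

Derivation:
After 'push -5': stack = [-5] (depth 1)
After 'push 11': stack = [-5, 11] (depth 2)
After 'neg': stack = [-5, -11] (depth 2)
After 'lt': stack = [0] (depth 1)
After 'neg': stack = [0] (depth 1)
After 'neg': stack = [0] (depth 1)
After 'push -1': stack = [0, -1] (depth 2)
After 'over': stack = [0, -1, 0] (depth 3)
After 'drop': stack = [0, -1] (depth 2)
After 'push 14': stack = [0, -1, 14] (depth 3)
After 'mul': stack = [0, -14] (depth 2)
After 'push 5': stack = [0, -14, 5] (depth 3)
After 'push 1': stack = [0, -14, 5, 1] (depth 4)
After 'swap': stack = [0, -14, 1, 5] (depth 4)
After 'push -9': stack = [0, -14, 1, 5, -9] (depth 5)
After 'push 20': stack = [0, -14, 1, 5, -9, 20] (depth 6)
After 'lt': stack = [0, -14, 1, 5, 1] (depth 5)
After 'push 11': stack = [0, -14, 1, 5, 1, 11] (depth 6)
After 'pick 0': stack = [0, -14, 1, 5, 1, 11, 11] (depth 7)
After 'push -5': stack = [0, -14, 1, 5, 1, 11, 11, -5] (depth 8)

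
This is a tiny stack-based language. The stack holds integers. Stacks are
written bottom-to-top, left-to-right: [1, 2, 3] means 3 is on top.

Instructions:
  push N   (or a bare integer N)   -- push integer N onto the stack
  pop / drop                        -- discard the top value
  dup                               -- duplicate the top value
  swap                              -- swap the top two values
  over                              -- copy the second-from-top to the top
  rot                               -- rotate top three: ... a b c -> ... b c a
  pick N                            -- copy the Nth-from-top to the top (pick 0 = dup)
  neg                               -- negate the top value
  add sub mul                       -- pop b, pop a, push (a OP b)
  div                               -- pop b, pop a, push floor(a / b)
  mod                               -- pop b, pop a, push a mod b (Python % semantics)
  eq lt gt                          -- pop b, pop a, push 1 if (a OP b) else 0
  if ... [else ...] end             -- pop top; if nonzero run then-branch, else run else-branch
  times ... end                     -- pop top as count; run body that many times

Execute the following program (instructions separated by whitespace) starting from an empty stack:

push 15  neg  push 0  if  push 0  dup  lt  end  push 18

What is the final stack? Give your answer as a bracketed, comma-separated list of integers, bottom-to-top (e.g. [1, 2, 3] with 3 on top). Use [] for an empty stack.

Answer: [-15, 18]

Derivation:
After 'push 15': [15]
After 'neg': [-15]
After 'push 0': [-15, 0]
After 'if': [-15]
After 'push 18': [-15, 18]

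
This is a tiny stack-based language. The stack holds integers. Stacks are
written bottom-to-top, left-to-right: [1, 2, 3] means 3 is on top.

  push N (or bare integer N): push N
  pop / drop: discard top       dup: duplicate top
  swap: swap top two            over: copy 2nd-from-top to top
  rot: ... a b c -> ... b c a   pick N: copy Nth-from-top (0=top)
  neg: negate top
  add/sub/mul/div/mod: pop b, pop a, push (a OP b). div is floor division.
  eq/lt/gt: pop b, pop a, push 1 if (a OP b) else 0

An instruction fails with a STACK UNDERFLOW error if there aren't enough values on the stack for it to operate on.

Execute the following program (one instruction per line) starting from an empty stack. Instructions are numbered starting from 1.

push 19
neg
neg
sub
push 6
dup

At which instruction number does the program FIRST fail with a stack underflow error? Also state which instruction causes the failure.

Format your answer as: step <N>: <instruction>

Step 1 ('push 19'): stack = [19], depth = 1
Step 2 ('neg'): stack = [-19], depth = 1
Step 3 ('neg'): stack = [19], depth = 1
Step 4 ('sub'): needs 2 value(s) but depth is 1 — STACK UNDERFLOW

Answer: step 4: sub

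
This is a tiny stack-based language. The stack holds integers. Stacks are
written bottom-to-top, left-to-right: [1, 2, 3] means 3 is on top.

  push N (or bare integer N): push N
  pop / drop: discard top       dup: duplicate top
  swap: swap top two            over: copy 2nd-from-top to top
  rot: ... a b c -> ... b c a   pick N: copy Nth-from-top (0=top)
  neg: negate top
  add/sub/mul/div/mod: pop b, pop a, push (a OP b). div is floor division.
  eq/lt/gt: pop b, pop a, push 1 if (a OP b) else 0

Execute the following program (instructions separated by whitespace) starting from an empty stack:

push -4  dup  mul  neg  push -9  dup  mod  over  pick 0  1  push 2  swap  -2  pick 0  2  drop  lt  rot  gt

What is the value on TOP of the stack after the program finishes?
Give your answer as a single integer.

After 'push -4': [-4]
After 'dup': [-4, -4]
After 'mul': [16]
After 'neg': [-16]
After 'push -9': [-16, -9]
After 'dup': [-16, -9, -9]
After 'mod': [-16, 0]
After 'over': [-16, 0, -16]
After 'pick 0': [-16, 0, -16, -16]
After 'push 1': [-16, 0, -16, -16, 1]
After 'push 2': [-16, 0, -16, -16, 1, 2]
After 'swap': [-16, 0, -16, -16, 2, 1]
After 'push -2': [-16, 0, -16, -16, 2, 1, -2]
After 'pick 0': [-16, 0, -16, -16, 2, 1, -2, -2]
After 'push 2': [-16, 0, -16, -16, 2, 1, -2, -2, 2]
After 'drop': [-16, 0, -16, -16, 2, 1, -2, -2]
After 'lt': [-16, 0, -16, -16, 2, 1, 0]
After 'rot': [-16, 0, -16, -16, 1, 0, 2]
After 'gt': [-16, 0, -16, -16, 1, 0]

Answer: 0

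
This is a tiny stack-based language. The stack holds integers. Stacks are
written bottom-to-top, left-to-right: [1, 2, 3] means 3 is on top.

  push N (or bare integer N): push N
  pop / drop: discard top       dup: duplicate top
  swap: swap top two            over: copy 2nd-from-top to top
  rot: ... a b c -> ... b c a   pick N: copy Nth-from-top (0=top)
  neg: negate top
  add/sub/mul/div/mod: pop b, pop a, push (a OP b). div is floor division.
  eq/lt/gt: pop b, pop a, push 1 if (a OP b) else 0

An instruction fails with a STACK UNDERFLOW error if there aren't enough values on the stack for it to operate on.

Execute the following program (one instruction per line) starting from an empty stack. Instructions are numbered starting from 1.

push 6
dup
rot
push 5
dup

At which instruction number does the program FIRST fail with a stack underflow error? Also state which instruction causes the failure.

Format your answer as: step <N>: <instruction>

Answer: step 3: rot

Derivation:
Step 1 ('push 6'): stack = [6], depth = 1
Step 2 ('dup'): stack = [6, 6], depth = 2
Step 3 ('rot'): needs 3 value(s) but depth is 2 — STACK UNDERFLOW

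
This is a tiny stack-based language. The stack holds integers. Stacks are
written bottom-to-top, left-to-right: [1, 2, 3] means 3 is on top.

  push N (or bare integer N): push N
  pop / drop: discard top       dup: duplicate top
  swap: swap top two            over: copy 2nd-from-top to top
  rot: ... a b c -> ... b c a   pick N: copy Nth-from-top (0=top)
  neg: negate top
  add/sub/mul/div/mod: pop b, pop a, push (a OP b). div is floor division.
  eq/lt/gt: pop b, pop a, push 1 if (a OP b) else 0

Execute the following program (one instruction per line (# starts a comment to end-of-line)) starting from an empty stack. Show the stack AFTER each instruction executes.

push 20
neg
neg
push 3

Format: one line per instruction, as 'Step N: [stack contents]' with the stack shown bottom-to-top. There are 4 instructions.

Step 1: [20]
Step 2: [-20]
Step 3: [20]
Step 4: [20, 3]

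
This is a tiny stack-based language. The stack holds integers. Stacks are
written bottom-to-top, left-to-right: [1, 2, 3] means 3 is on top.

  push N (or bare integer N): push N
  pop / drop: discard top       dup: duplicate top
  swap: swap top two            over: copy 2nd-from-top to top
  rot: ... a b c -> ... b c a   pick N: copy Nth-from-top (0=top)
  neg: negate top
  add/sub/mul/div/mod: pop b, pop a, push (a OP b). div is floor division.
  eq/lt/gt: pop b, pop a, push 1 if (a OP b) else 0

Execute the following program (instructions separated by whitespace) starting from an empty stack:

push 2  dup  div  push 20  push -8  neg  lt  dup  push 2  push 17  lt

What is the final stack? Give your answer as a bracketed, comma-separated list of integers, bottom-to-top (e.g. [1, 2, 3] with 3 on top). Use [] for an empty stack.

Answer: [1, 0, 0, 1]

Derivation:
After 'push 2': [2]
After 'dup': [2, 2]
After 'div': [1]
After 'push 20': [1, 20]
After 'push -8': [1, 20, -8]
After 'neg': [1, 20, 8]
After 'lt': [1, 0]
After 'dup': [1, 0, 0]
After 'push 2': [1, 0, 0, 2]
After 'push 17': [1, 0, 0, 2, 17]
After 'lt': [1, 0, 0, 1]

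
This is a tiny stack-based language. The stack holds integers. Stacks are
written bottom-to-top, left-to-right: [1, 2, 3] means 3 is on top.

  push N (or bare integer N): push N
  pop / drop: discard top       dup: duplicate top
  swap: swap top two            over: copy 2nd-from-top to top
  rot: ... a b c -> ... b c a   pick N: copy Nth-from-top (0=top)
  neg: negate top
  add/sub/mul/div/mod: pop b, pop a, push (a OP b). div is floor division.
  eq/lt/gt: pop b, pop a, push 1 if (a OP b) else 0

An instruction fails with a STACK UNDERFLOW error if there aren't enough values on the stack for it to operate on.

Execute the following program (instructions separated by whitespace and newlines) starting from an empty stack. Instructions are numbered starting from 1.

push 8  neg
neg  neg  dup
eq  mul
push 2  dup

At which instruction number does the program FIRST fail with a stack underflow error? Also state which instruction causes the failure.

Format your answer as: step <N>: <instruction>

Step 1 ('push 8'): stack = [8], depth = 1
Step 2 ('neg'): stack = [-8], depth = 1
Step 3 ('neg'): stack = [8], depth = 1
Step 4 ('neg'): stack = [-8], depth = 1
Step 5 ('dup'): stack = [-8, -8], depth = 2
Step 6 ('eq'): stack = [1], depth = 1
Step 7 ('mul'): needs 2 value(s) but depth is 1 — STACK UNDERFLOW

Answer: step 7: mul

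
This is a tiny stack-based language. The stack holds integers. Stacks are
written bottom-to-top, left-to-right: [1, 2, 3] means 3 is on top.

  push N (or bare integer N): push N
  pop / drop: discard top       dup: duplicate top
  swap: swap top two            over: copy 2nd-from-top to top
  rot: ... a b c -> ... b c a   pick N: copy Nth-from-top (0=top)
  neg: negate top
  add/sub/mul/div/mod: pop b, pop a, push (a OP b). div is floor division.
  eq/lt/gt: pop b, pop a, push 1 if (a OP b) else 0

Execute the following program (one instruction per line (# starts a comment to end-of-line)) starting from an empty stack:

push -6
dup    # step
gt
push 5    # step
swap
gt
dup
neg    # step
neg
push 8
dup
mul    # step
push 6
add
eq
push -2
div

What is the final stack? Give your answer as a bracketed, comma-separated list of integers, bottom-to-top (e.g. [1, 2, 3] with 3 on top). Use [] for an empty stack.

After 'push -6': [-6]
After 'dup': [-6, -6]
After 'gt': [0]
After 'push 5': [0, 5]
After 'swap': [5, 0]
After 'gt': [1]
After 'dup': [1, 1]
After 'neg': [1, -1]
After 'neg': [1, 1]
After 'push 8': [1, 1, 8]
After 'dup': [1, 1, 8, 8]
After 'mul': [1, 1, 64]
After 'push 6': [1, 1, 64, 6]
After 'add': [1, 1, 70]
After 'eq': [1, 0]
After 'push -2': [1, 0, -2]
After 'div': [1, 0]

Answer: [1, 0]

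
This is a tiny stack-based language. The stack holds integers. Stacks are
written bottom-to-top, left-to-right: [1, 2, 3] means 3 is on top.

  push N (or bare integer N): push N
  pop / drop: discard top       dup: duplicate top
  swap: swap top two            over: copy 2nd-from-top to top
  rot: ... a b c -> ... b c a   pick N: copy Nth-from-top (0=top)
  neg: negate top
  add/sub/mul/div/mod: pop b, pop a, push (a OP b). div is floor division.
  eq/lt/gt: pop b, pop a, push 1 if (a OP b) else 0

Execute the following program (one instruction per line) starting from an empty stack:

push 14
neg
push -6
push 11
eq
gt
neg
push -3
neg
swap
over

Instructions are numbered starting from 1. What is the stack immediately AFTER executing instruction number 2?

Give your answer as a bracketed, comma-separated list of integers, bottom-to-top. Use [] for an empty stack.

Step 1 ('push 14'): [14]
Step 2 ('neg'): [-14]

Answer: [-14]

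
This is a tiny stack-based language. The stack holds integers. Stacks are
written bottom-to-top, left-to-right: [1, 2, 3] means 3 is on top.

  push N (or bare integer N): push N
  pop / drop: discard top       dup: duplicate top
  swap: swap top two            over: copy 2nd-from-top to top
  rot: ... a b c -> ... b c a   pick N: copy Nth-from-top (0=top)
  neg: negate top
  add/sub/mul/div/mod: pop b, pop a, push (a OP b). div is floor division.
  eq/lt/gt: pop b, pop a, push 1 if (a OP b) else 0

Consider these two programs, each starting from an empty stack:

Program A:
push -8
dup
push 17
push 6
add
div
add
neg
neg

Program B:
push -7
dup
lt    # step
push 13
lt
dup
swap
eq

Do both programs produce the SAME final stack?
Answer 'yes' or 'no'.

Program A trace:
  After 'push -8': [-8]
  After 'dup': [-8, -8]
  After 'push 17': [-8, -8, 17]
  After 'push 6': [-8, -8, 17, 6]
  After 'add': [-8, -8, 23]
  After 'div': [-8, -1]
  After 'add': [-9]
  After 'neg': [9]
  After 'neg': [-9]
Program A final stack: [-9]

Program B trace:
  After 'push -7': [-7]
  After 'dup': [-7, -7]
  After 'lt': [0]
  After 'push 13': [0, 13]
  After 'lt': [1]
  After 'dup': [1, 1]
  After 'swap': [1, 1]
  After 'eq': [1]
Program B final stack: [1]
Same: no

Answer: no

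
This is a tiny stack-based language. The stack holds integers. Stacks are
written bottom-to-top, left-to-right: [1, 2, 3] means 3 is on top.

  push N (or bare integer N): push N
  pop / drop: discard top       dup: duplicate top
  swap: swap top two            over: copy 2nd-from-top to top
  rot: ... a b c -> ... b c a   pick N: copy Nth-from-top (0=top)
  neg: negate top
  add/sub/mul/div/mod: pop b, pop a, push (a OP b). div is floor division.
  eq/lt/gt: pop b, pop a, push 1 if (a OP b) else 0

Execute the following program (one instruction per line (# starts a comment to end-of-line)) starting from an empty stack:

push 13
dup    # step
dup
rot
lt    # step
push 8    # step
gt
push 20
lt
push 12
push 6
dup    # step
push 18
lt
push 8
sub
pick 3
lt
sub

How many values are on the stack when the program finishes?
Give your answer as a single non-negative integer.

After 'push 13': stack = [13] (depth 1)
After 'dup': stack = [13, 13] (depth 2)
After 'dup': stack = [13, 13, 13] (depth 3)
After 'rot': stack = [13, 13, 13] (depth 3)
After 'lt': stack = [13, 0] (depth 2)
After 'push 8': stack = [13, 0, 8] (depth 3)
After 'gt': stack = [13, 0] (depth 2)
After 'push 20': stack = [13, 0, 20] (depth 3)
After 'lt': stack = [13, 1] (depth 2)
After 'push 12': stack = [13, 1, 12] (depth 3)
After 'push 6': stack = [13, 1, 12, 6] (depth 4)
After 'dup': stack = [13, 1, 12, 6, 6] (depth 5)
After 'push 18': stack = [13, 1, 12, 6, 6, 18] (depth 6)
After 'lt': stack = [13, 1, 12, 6, 1] (depth 5)
After 'push 8': stack = [13, 1, 12, 6, 1, 8] (depth 6)
After 'sub': stack = [13, 1, 12, 6, -7] (depth 5)
After 'pick 3': stack = [13, 1, 12, 6, -7, 1] (depth 6)
After 'lt': stack = [13, 1, 12, 6, 1] (depth 5)
After 'sub': stack = [13, 1, 12, 5] (depth 4)

Answer: 4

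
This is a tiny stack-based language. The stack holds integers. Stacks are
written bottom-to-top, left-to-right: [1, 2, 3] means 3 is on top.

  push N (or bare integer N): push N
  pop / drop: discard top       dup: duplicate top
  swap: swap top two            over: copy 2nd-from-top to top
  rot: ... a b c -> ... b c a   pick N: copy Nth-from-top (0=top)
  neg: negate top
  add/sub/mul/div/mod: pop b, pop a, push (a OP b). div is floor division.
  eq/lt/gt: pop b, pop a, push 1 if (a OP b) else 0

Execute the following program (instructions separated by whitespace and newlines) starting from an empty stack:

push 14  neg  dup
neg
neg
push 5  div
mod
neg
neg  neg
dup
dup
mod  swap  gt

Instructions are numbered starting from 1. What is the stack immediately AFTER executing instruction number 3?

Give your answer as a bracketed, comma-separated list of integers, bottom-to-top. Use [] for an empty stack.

Answer: [-14, -14]

Derivation:
Step 1 ('push 14'): [14]
Step 2 ('neg'): [-14]
Step 3 ('dup'): [-14, -14]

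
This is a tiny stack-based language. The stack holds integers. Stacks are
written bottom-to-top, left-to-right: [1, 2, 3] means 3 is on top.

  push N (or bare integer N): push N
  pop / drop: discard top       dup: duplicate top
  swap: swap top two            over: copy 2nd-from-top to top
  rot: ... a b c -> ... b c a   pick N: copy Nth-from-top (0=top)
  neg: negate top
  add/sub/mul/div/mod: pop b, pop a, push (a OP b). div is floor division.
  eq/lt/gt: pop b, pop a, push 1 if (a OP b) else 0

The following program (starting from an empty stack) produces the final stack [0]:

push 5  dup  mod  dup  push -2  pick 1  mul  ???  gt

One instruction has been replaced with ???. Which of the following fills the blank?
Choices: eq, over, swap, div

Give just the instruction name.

Answer: eq

Derivation:
Stack before ???: [0, 0, 0]
Stack after ???:  [0, 1]
Checking each choice:
  eq: MATCH
  over: produces [0, 0, 0]
  swap: produces [0, 0]
  div: division by zero


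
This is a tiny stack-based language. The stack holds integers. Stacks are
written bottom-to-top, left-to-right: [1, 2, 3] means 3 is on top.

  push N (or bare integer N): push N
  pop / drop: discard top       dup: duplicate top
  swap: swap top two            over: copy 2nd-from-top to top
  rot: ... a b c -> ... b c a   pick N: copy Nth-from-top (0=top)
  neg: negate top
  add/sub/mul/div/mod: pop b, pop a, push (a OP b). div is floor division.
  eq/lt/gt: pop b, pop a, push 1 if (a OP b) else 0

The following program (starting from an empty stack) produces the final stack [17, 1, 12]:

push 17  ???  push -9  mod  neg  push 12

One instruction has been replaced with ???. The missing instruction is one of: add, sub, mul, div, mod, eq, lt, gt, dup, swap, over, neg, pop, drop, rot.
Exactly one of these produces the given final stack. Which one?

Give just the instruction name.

Stack before ???: [17]
Stack after ???:  [17, 17]
The instruction that transforms [17] -> [17, 17] is: dup

Answer: dup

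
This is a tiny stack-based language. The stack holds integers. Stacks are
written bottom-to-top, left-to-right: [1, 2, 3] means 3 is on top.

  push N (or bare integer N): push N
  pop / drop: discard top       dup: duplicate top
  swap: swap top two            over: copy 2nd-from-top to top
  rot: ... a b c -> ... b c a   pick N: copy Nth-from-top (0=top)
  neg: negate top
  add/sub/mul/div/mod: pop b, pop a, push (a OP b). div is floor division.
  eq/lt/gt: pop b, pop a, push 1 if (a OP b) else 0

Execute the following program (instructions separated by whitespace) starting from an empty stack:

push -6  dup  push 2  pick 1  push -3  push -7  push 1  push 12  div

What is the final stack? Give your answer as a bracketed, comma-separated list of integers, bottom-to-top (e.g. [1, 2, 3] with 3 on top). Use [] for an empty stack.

Answer: [-6, -6, 2, -6, -3, -7, 0]

Derivation:
After 'push -6': [-6]
After 'dup': [-6, -6]
After 'push 2': [-6, -6, 2]
After 'pick 1': [-6, -6, 2, -6]
After 'push -3': [-6, -6, 2, -6, -3]
After 'push -7': [-6, -6, 2, -6, -3, -7]
After 'push 1': [-6, -6, 2, -6, -3, -7, 1]
After 'push 12': [-6, -6, 2, -6, -3, -7, 1, 12]
After 'div': [-6, -6, 2, -6, -3, -7, 0]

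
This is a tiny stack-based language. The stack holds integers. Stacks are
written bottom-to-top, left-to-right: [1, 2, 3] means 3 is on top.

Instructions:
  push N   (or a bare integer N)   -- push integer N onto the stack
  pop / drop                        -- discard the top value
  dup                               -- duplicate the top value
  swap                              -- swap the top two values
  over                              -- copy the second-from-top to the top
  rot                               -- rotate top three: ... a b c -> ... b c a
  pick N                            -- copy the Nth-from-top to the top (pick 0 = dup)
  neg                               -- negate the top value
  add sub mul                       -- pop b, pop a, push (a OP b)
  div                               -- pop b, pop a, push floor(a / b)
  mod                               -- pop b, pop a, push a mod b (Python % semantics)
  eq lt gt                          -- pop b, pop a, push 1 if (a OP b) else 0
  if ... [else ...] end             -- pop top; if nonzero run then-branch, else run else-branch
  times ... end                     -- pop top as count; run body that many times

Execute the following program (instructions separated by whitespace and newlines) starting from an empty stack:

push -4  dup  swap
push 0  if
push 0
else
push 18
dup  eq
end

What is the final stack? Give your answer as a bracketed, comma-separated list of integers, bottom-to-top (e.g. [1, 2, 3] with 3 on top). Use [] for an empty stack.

Answer: [-4, -4, 1]

Derivation:
After 'push -4': [-4]
After 'dup': [-4, -4]
After 'swap': [-4, -4]
After 'push 0': [-4, -4, 0]
After 'if': [-4, -4]
After 'push 18': [-4, -4, 18]
After 'dup': [-4, -4, 18, 18]
After 'eq': [-4, -4, 1]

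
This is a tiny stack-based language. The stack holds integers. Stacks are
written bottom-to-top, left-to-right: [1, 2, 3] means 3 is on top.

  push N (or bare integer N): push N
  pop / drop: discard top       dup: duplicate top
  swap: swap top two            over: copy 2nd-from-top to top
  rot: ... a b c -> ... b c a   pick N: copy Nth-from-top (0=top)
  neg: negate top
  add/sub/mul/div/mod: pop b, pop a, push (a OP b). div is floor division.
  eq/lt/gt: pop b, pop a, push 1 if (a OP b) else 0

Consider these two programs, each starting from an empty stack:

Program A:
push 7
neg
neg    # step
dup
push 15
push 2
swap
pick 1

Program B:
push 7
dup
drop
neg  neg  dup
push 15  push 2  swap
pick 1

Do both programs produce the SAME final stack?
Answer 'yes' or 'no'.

Program A trace:
  After 'push 7': [7]
  After 'neg': [-7]
  After 'neg': [7]
  After 'dup': [7, 7]
  After 'push 15': [7, 7, 15]
  After 'push 2': [7, 7, 15, 2]
  After 'swap': [7, 7, 2, 15]
  After 'pick 1': [7, 7, 2, 15, 2]
Program A final stack: [7, 7, 2, 15, 2]

Program B trace:
  After 'push 7': [7]
  After 'dup': [7, 7]
  After 'drop': [7]
  After 'neg': [-7]
  After 'neg': [7]
  After 'dup': [7, 7]
  After 'push 15': [7, 7, 15]
  After 'push 2': [7, 7, 15, 2]
  After 'swap': [7, 7, 2, 15]
  After 'pick 1': [7, 7, 2, 15, 2]
Program B final stack: [7, 7, 2, 15, 2]
Same: yes

Answer: yes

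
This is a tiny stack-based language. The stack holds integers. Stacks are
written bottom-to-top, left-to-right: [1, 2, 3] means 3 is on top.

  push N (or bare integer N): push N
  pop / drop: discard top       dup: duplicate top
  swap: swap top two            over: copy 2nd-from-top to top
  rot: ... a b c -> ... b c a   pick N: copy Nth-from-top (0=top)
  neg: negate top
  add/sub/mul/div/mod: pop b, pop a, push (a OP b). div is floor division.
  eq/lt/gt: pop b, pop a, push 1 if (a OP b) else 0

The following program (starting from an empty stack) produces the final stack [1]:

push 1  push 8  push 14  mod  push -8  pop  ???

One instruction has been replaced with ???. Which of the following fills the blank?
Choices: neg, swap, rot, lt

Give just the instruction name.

Stack before ???: [1, 8]
Stack after ???:  [1]
Checking each choice:
  neg: produces [1, -8]
  swap: produces [8, 1]
  rot: stack underflow (need 3, have 2)
  lt: MATCH


Answer: lt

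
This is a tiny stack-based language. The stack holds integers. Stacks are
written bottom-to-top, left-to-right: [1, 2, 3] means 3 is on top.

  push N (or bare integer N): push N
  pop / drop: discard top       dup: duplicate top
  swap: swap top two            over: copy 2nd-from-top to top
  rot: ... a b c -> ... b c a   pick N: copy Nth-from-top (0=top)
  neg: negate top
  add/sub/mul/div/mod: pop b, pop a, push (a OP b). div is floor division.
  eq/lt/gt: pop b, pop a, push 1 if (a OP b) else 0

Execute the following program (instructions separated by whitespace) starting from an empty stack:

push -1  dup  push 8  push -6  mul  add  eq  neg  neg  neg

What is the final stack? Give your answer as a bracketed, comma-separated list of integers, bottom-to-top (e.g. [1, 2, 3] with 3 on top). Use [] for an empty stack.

Answer: [0]

Derivation:
After 'push -1': [-1]
After 'dup': [-1, -1]
After 'push 8': [-1, -1, 8]
After 'push -6': [-1, -1, 8, -6]
After 'mul': [-1, -1, -48]
After 'add': [-1, -49]
After 'eq': [0]
After 'neg': [0]
After 'neg': [0]
After 'neg': [0]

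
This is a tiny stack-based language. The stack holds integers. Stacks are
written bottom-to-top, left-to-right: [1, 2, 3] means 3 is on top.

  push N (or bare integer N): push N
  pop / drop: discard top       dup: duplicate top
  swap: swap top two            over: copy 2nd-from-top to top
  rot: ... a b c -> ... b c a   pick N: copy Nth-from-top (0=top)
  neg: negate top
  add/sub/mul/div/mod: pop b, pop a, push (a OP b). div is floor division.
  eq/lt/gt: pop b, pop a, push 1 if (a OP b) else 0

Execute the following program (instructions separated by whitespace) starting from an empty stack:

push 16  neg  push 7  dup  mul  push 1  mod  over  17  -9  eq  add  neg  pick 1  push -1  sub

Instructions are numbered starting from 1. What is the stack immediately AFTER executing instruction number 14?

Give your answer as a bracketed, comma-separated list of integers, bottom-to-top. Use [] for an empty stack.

Step 1 ('push 16'): [16]
Step 2 ('neg'): [-16]
Step 3 ('push 7'): [-16, 7]
Step 4 ('dup'): [-16, 7, 7]
Step 5 ('mul'): [-16, 49]
Step 6 ('push 1'): [-16, 49, 1]
Step 7 ('mod'): [-16, 0]
Step 8 ('over'): [-16, 0, -16]
Step 9 ('17'): [-16, 0, -16, 17]
Step 10 ('-9'): [-16, 0, -16, 17, -9]
Step 11 ('eq'): [-16, 0, -16, 0]
Step 12 ('add'): [-16, 0, -16]
Step 13 ('neg'): [-16, 0, 16]
Step 14 ('pick 1'): [-16, 0, 16, 0]

Answer: [-16, 0, 16, 0]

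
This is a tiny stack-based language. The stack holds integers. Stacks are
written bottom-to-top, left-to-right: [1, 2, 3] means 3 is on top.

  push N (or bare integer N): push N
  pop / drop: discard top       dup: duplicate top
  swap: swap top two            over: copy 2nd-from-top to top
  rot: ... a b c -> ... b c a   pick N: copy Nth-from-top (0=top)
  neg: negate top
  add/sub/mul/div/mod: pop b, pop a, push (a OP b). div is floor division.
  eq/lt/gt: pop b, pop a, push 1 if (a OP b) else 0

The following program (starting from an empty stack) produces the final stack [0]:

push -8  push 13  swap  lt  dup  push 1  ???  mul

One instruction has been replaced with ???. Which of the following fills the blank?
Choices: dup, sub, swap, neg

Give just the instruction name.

Answer: sub

Derivation:
Stack before ???: [0, 0, 1]
Stack after ???:  [0, -1]
Checking each choice:
  dup: produces [0, 0, 1]
  sub: MATCH
  swap: produces [0, 0]
  neg: produces [0, 0]


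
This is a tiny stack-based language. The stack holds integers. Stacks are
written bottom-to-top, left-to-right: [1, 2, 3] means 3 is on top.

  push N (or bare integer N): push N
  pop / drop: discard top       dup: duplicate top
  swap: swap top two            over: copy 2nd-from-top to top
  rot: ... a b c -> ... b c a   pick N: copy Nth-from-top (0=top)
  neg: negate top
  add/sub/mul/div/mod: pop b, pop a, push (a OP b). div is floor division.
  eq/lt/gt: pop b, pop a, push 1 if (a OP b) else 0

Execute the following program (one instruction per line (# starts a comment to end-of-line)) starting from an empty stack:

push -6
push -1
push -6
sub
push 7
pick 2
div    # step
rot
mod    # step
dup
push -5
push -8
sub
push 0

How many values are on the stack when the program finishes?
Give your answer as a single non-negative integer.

Answer: 5

Derivation:
After 'push -6': stack = [-6] (depth 1)
After 'push -1': stack = [-6, -1] (depth 2)
After 'push -6': stack = [-6, -1, -6] (depth 3)
After 'sub': stack = [-6, 5] (depth 2)
After 'push 7': stack = [-6, 5, 7] (depth 3)
After 'pick 2': stack = [-6, 5, 7, -6] (depth 4)
After 'div': stack = [-6, 5, -2] (depth 3)
After 'rot': stack = [5, -2, -6] (depth 3)
After 'mod': stack = [5, -2] (depth 2)
After 'dup': stack = [5, -2, -2] (depth 3)
After 'push -5': stack = [5, -2, -2, -5] (depth 4)
After 'push -8': stack = [5, -2, -2, -5, -8] (depth 5)
After 'sub': stack = [5, -2, -2, 3] (depth 4)
After 'push 0': stack = [5, -2, -2, 3, 0] (depth 5)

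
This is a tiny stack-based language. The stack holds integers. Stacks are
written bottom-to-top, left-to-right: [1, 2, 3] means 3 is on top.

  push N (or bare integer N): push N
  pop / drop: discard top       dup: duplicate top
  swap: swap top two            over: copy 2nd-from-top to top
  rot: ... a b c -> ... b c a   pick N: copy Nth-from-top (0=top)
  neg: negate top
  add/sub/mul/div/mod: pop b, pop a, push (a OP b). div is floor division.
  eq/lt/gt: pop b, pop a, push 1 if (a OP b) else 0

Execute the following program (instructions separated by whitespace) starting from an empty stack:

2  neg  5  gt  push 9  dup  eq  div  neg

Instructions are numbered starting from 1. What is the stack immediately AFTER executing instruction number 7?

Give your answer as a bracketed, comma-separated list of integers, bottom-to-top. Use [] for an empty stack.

Answer: [0, 1]

Derivation:
Step 1 ('2'): [2]
Step 2 ('neg'): [-2]
Step 3 ('5'): [-2, 5]
Step 4 ('gt'): [0]
Step 5 ('push 9'): [0, 9]
Step 6 ('dup'): [0, 9, 9]
Step 7 ('eq'): [0, 1]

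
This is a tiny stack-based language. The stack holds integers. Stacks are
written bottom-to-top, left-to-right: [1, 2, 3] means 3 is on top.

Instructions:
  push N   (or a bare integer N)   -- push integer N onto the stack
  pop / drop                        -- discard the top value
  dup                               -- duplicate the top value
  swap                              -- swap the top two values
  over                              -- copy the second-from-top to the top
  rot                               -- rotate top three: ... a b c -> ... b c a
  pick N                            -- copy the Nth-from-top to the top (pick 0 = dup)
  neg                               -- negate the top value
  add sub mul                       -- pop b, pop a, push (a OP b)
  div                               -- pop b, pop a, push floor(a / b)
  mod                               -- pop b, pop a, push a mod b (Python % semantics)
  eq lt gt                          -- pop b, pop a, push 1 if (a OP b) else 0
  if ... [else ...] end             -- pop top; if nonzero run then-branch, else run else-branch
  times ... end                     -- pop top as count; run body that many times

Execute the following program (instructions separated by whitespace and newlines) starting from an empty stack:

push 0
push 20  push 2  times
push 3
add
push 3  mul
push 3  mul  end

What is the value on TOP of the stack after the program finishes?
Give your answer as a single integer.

After 'push 0': [0]
After 'push 20': [0, 20]
After 'push 2': [0, 20, 2]
After 'times': [0, 20]
After 'push 3': [0, 20, 3]
After 'add': [0, 23]
After 'push 3': [0, 23, 3]
After 'mul': [0, 69]
After 'push 3': [0, 69, 3]
After 'mul': [0, 207]
After 'push 3': [0, 207, 3]
After 'add': [0, 210]
After 'push 3': [0, 210, 3]
After 'mul': [0, 630]
After 'push 3': [0, 630, 3]
After 'mul': [0, 1890]

Answer: 1890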